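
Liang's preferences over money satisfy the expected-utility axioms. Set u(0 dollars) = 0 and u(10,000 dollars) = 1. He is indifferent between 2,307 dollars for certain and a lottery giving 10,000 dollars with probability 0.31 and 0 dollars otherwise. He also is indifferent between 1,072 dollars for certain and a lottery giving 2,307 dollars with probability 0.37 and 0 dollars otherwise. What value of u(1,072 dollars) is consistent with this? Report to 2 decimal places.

First, u(2,307 dollars) = 0.31·u(10,000 dollars) + 0.69·u(0 dollars) = 0.31.
Chaining: u(1,072 dollars) = 0.37·0.31 + 0.63·0.00 = 0.1147.

0.11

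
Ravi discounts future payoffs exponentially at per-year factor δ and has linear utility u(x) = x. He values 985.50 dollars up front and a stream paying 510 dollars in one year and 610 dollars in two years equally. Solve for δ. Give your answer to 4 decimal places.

δ ≈ 0.9200

The stream is worth 510δ + 610δ² today, so 510δ + 610δ² = 985.50.
So 610δ² + 510δ − 985.50 = 0.
By the quadratic formula (taking the positive root), δ = (−510 + √2664720.00) / 1220 ≈ 0.9200.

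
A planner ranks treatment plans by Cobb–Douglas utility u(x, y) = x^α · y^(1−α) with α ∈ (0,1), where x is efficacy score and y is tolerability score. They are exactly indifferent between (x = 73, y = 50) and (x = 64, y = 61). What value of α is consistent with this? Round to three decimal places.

α ≈ 0.602

Indifference: 73^α · 50^(1−α) = 64^α · 61^(1−α).
(73/64)^α = (61/50)^(1−α); take logs: α·ln(73/64) = (1−α)·ln(61/50), i.e. α·0.131576 = (1−α)·0.198851.
With A = 0.131576 and B = 0.198851: α·A = (1−α)·B, so α = B/(A+B) = 0.198851/0.330427 ≈ 0.602.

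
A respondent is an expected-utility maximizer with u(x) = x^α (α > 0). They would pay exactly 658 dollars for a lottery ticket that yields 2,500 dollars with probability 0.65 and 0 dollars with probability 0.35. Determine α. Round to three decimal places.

EU(lottery) = 0.65·2500^α + 0.35·0 = 0.65·2500^α.
Equating: 658^α = 0.65·2500^α, i.e. 0.2632^α = 0.65.
α = ln(0.65) / ln(658/2500) = -0.430783/-1.334841 ≈ 0.323.

α ≈ 0.323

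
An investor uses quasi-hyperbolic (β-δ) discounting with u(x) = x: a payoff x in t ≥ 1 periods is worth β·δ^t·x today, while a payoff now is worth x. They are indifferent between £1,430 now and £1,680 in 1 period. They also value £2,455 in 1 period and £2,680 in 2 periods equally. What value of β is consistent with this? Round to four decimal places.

Both payoffs in the second observation are in the future, so β drops out: δ^1·2455 = δ^2·2680 ⇒ δ = 2455/2680 = 0.91604.
Now use the now-vs-future pair: 1430 = β·δ·1680 gives β = 1430/(0.91604·1680) ≈ 0.9292.

β ≈ 0.9292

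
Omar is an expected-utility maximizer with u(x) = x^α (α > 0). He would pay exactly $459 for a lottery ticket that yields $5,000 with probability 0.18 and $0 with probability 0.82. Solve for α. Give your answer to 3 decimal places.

α ≈ 0.718

Since u(0) = 0, the lottery's EU is 0.18·5000^α.
Setting u(459) equal to that: 459^α = 0.18·5000^α ⇒ (459/5000)^α = 0.18.
Taking logs: α·ln(459/5000) = ln(0.18), so α = -1.714798 / -2.388143 ≈ 0.718.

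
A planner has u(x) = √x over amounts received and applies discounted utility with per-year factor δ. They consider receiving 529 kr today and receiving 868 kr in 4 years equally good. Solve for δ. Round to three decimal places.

δ ≈ 0.940

Indifference means u(529) = δ^4 · u(868), so δ^4 = u(529)/u(868).
With u(x) = √x: δ^4 = √529/√868 = √(529/868) = 0.78067.
Hence δ = (0.78067)^(1/4) = 0.93998.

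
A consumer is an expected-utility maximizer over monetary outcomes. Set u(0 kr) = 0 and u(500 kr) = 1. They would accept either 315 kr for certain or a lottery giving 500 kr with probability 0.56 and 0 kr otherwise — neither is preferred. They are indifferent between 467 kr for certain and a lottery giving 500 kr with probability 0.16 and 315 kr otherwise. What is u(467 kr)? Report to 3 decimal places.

First, u(315 kr) = 0.56·u(500 kr) + 0.44·u(0 kr) = 0.56.
The second indifference gives u(467 kr) = 0.16·u(500 kr) + 0.84·u(315 kr) = 0.16·1.00 + 0.84·0.56 = 0.6304.

0.630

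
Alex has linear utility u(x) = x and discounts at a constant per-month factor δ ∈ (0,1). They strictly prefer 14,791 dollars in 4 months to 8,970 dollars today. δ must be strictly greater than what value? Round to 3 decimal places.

The preference means 8970 < δ^4·14791.
Hence δ^4 > 8970/14791 = 0.60645, and x ↦ x^(1/4) is increasing on (0,∞).
δ > 0.60645^(1/4) = 0.882.

δ > 0.882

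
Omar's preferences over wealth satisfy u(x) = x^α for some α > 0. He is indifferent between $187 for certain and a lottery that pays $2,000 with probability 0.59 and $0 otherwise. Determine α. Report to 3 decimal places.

EU(lottery) = 0.59·2000^α + 0.41·0 = 0.59·2000^α.
Indifference: 187^α = 0.59·2000^α, so (187/2000)^α = 0.59.
Taking logs: α·ln(187/2000) = ln(0.59), so α = -0.527633 / -2.369794 ≈ 0.223.

α ≈ 0.223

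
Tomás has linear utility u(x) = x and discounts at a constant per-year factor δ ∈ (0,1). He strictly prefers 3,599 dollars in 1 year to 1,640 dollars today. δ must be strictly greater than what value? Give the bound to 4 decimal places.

δ > 0.4557

Comparing present values: 1640 < δ·3599.
So δ > 1640/3599 = 0.45568.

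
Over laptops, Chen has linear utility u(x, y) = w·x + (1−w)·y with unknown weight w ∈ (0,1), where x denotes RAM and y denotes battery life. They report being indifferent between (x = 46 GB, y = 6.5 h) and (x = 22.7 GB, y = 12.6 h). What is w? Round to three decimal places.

Equating utilities: w·46 + (1−w)·6.5 = w·22.7 + (1−w)·12.6.
Collecting terms: w·23.3 = (1−w)·6.1.
So w/(1−w) = 6.1/23.3 = 0.2618, giving w = 6.1/(23.3+6.1) = 0.207.

w = 0.207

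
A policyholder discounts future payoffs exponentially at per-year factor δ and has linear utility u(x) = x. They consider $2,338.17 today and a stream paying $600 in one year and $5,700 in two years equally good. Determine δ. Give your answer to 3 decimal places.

Present value of the stream is 600·δ + 5700·δ². Indifference gives 600δ + 5700δ² = 2338.17.
So 5700δ² + 600δ − 2338.17 = 0.
δ = (−600 + √(600² + 4·5700·2338.17)) / (2·5700) = (−600 + √53670276.00) / 11400 ≈ 0.590.

δ ≈ 0.590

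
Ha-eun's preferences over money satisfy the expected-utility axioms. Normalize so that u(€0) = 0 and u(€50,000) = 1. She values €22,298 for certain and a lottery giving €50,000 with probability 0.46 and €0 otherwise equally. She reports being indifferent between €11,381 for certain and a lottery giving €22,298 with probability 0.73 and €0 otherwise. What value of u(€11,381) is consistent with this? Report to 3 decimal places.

From the first indifference, u(€22,298) = 0.46·u(€50,000) + 0.54·u(€0) = 0.46·1 + 0.54·0 = 0.46.
The second indifference gives u(€11,381) = 0.73·u(€22,298) + 0.27·u(€0) = 0.73·0.46 + 0.27·0.00 = 0.3358.

0.336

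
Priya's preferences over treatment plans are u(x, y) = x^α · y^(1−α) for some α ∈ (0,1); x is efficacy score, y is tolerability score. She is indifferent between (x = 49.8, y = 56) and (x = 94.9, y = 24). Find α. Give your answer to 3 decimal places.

Set the two utilities equal: 49.8^α·56^(1−α) = 94.9^α·24^(1−α).
Taking logs: α·ln 49.8 + (1−α)·ln 56 = α·ln 94.9 + (1−α)·ln 24, i.e. α·-0.644809 = (1−α)·-0.847298.
Thus α·(-1.492107) = -0.847298, so α = -0.847298/-1.492107 ≈ 0.568.

α ≈ 0.568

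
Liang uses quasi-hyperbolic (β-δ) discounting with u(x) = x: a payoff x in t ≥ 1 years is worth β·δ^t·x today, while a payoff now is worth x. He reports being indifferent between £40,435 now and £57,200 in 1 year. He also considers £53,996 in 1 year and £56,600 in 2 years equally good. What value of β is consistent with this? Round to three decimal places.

β ≈ 0.741

From the later pair, β·δ^1·53996 = β·δ^2·56600; dividing through, δ = 53996/56600 = 0.95399.
The first indifference: 40435 = β·δ·57200, so β = 40435/(δ·57200) = 40435/(0.95399·57200) ≈ 0.741.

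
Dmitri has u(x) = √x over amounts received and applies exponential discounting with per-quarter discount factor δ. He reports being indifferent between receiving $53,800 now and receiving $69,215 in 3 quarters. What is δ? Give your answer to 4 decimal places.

δ ≈ 0.9589

Indifference means u(53800) = δ^3 · u(69215), so δ^3 = u(53800)/u(69215).
Since u(x) = √x, δ^3 = √(53800/69215) = 0.88164.
Taking the cube root: δ = 0.88164^(1/3) ≈ 0.9589.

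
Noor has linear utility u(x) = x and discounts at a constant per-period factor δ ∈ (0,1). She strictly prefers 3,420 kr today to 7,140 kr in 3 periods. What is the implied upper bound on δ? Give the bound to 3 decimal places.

The preference means 3420 > δ^3·7140.
Dividing by 7140: δ^3 < 0.47899. Both sides are positive, so the cube root keeps the direction.
δ < (3420/7140)^(1/3) ≈ 0.782.

δ < 0.782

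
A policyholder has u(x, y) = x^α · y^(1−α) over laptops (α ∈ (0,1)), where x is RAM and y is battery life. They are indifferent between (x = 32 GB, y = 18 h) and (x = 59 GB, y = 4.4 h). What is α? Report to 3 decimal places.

Indifference: 32^α · 18^(1−α) = 59^α · 4.4^(1−α).
(32/59)^α = (4.4/18)^(1−α); take logs: α·ln(32/59) = (1−α)·ln(4.4/18), i.e. α·-0.611802 = (1−α)·-1.408767.
With A = -0.611802 and B = -1.408767: α·A = (1−α)·B, so α = B/(A+B) = -1.408767/-2.020569 ≈ 0.697.

α ≈ 0.697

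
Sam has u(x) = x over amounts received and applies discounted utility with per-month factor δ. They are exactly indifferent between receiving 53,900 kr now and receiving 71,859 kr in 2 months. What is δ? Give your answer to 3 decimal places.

δ ≈ 0.866

Indifference means u(53900) = δ^2 · u(71859), so δ^2 = u(53900)/u(71859).
With u(x) = x: δ^2 = 53900/71859 = 0.75008.
Hence δ = (0.75008)^(1/2) = 0.86607.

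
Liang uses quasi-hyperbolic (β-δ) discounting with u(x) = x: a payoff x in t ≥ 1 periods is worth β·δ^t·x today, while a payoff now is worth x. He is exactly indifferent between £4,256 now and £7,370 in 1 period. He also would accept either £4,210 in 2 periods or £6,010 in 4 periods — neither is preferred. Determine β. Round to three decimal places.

β ≈ 0.690

From the later pair, β·δ^2·4210 = β·δ^4·6010; dividing through, δ^2 = 4210/6010 = 0.70050, so δ = 0.83696.
The first indifference: 4256 = β·δ·7370, so β = 4256/(δ·7370) = 4256/(0.83696·7370) ≈ 0.690.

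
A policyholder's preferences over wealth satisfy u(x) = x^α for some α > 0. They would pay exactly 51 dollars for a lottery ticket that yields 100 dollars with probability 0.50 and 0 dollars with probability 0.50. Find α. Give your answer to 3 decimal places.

EU(lottery) = 0.50·100^α + 0.50·0 = 0.50·100^α.
Setting u(51) equal to that: 51^α = 0.50·100^α ⇒ (51/100)^α = 0.50.
α = ln(0.50) / ln(51/100) = -0.693147/-0.673345 ≈ 1.029.

α ≈ 1.029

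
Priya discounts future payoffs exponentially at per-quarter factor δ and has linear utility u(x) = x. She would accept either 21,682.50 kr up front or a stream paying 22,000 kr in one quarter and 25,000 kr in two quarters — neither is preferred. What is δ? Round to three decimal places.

The stream is worth 22000δ + 25000δ² today, so 22000δ + 25000δ² = 21682.50.
Rearranged: 25000δ² + 22000δ − 21682.50 = 0.
δ = (−22000 + √(22000² + 4·25000·21682.50)) / (2·25000) = (−22000 + √2652250000.00) / 50000 ≈ 0.590.

δ ≈ 0.590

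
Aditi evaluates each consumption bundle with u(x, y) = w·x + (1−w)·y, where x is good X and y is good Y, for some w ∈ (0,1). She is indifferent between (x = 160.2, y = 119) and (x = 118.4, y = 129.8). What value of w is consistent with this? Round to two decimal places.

w = 0.21

u(160.2,119) = u(118.4,129.8) means w·160.2 + (1−w)·119 = w·118.4 + (1−w)·129.8.
Rearranging, 41.8·w − 10.8·(1−w) = 0.
Hence w = 10.8/(41.8+10.8) = 10.8/52.6 = 0.21.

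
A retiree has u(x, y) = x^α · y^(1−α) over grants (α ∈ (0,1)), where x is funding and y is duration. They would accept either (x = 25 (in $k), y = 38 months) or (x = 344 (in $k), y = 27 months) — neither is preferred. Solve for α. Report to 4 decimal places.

α ≈ 0.1153

Indifference: 25^α · 38^(1−α) = 344^α · 27^(1−α).
Taking logs: α·ln 25 + (1−α)·ln 38 = α·ln 344 + (1−α)·ln 27, i.e. α·-2.6217658 = (1−α)·-0.3417493.
With A = -2.6217658 and B = -0.3417493: α·A = (1−α)·B, so α = B/(A+B) = -0.3417493/-2.9635151 ≈ 0.1153.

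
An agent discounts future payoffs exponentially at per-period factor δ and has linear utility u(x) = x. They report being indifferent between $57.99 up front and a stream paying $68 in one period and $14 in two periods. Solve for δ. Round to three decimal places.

Equating present values: 57.99 = 68δ + 14δ².
So 14δ² + 68δ − 57.99 = 0.
By the quadratic formula (taking the positive root), δ = (−68 + √7871.44) / 28 ≈ 0.740.

δ ≈ 0.740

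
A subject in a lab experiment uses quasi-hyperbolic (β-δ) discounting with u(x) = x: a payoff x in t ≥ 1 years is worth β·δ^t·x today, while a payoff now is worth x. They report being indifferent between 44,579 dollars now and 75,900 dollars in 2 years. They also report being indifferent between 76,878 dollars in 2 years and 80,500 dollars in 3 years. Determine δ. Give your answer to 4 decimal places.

δ ≈ 0.9550

The second indifference involves only future payoffs, so β cancels: β·δ^2·76878 = β·δ^3·80500, giving δ = 76878/80500 = 0.95501.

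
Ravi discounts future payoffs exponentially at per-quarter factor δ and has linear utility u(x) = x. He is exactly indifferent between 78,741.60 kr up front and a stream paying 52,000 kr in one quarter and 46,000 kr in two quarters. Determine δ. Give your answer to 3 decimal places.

Equating present values: 78741.60 = 52000δ + 46000δ².
So 46000δ² + 52000δ − 78741.60 = 0.
δ = (−52000 + √(52000² + 4·46000·78741.60)) / (2·46000) = (−52000 + √17192454400.00) / 92000 ≈ 0.860.

δ ≈ 0.860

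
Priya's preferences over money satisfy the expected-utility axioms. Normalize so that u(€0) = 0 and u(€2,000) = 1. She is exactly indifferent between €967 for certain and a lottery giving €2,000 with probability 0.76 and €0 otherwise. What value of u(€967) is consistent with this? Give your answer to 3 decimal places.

0.760

u(€967) equals the lottery's expected utility: 0.76·1 + 0.24·0 = 0.76.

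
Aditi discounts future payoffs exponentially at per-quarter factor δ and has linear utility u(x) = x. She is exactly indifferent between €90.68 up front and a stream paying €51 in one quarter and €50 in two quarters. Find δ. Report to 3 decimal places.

δ ≈ 0.930

Present value of the stream is 51·δ + 50·δ². Indifference gives 51δ + 50δ² = 90.68.
So 50δ² + 51δ − 90.68 = 0.
δ = (−51 + √(51² + 4·50·90.68)) / (2·50) = (−51 + √20737.00) / 100 ≈ 0.930.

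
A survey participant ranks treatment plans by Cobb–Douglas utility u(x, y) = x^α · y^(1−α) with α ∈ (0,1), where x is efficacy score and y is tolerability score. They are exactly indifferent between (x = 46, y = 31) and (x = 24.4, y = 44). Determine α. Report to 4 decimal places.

Indifference: 46^α · 31^(1−α) = 24.4^α · 44^(1−α).
Rearrange to (46/24.4)^α = (44/31)^(1−α) and take logs: α·0.6340583 = (1−α)·0.3502024.
With A = 0.6340583 and B = 0.3502024: α·A = (1−α)·B, so α = B/(A+B) = 0.3502024/0.9842607 ≈ 0.3558.

α ≈ 0.3558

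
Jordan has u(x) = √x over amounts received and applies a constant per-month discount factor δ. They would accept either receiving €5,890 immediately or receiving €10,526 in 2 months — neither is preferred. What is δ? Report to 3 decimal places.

δ ≈ 0.865

The payoff in 2 months is discounted by δ^2, so u(5890) = δ^2·u(10526) and δ^2 = u(5890)/u(10526).
Since u(x) = √x, δ^2 = √(5890/10526) = 0.74804.
Hence δ = (0.74804)^(1/2) = 0.86489.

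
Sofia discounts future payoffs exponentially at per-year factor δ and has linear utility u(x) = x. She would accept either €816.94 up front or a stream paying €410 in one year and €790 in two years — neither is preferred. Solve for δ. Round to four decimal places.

δ ≈ 0.7900

The stream is worth 410δ + 790δ² today, so 410δ + 790δ² = 816.94.
So 790δ² + 410δ − 816.94 = 0.
The positive root is δ = [−410 + √(410² + 4·790·816.94)] / (2·790) = (−410 + 1658.201)/1580 ≈ 0.7900.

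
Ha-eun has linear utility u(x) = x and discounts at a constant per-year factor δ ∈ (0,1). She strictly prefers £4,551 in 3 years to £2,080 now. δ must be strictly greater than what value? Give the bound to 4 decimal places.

The preference means 2080 < δ^3·4551.
So δ^3 > 2080/4551 = 0.45704; taking the cube root of both positive sides preserves the inequality.
δ > 0.45704^(1/3) = 0.7703.

δ > 0.7703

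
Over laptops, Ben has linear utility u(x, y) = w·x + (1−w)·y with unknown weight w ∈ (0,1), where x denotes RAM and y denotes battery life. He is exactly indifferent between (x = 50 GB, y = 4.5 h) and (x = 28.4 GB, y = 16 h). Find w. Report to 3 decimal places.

u(50,4.5) = u(28.4,16) means w·50 + (1−w)·4.5 = w·28.4 + (1−w)·16.
Collecting terms: w·21.6 = (1−w)·11.5.
The marginal rate of substitution is 11.5/21.6, so w = 11.5/(21.6+11.5) = 0.347.

w = 0.347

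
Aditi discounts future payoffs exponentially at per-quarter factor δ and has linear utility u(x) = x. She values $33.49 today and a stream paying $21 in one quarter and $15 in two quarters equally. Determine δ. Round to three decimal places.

δ ≈ 0.950

Equating present values: 33.49 = 21δ + 15δ².
Rearranged: 15δ² + 21δ − 33.49 = 0.
By the quadratic formula (taking the positive root), δ = (−21 + √2450.40) / 30 ≈ 0.950.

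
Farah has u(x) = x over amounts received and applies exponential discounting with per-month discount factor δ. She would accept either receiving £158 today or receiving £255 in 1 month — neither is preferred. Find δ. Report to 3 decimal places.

Indifference means u(158) = δ · u(255), so δ = u(158)/u(255).
With u(x) = x: δ = 158/255 = 0.61961.

δ ≈ 0.620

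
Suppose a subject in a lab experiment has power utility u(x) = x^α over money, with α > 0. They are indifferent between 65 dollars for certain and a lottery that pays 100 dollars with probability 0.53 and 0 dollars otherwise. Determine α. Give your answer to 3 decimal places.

The lottery's expected utility is 0.53·u(100) + 0.47·u(0) = 0.53·100^α (since u(0) = 0 for α > 0).
Equating: 65^α = 0.53·100^α, i.e. 0.6500^α = 0.53.
Take logs: α = ln 0.53 / ln(65/100) ≈ 1.47378.

α ≈ 1.474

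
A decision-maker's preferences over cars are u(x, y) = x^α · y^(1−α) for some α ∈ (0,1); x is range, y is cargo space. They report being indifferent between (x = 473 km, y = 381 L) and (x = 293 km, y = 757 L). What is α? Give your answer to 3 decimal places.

Indifference: 473^α · 381^(1−α) = 293^α · 757^(1−α).
(473/293)^α = (757/381)^(1−α); take logs: α·ln(473/293) = (1−α)·ln(757/381), i.e. α·0.478923 = (1−α)·0.686564.
Thus α·(1.165487) = 0.686564, so α = 0.686564/1.165487 ≈ 0.589.

α ≈ 0.589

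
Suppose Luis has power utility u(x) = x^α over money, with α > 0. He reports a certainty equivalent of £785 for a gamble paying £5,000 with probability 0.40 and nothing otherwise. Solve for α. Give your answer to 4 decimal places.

EU(lottery) = 0.40·5000^α + 0.60·0 = 0.40·5000^α.
Equating: 785^α = 0.40·5000^α, i.e. 0.1570^α = 0.40.
Take logs: α = ln 0.40 / ln(785/5000) ≈ 0.494888.

α ≈ 0.4949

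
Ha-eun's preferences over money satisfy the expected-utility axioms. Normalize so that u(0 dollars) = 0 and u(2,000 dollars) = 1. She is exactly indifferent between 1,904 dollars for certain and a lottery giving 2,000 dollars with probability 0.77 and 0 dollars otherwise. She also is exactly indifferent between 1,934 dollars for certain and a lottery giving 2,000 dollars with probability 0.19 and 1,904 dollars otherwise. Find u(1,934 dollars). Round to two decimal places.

0.81

From the first indifference, u(1,904 dollars) = 0.77·u(2,000 dollars) + 0.23·u(0 dollars) = 0.77·1 + 0.23·0 = 0.77.
Then u(1,934 dollars) = 0.19·u(2,000 dollars) + 0.81·u(1,904 dollars) = 0.19·1.00 + 0.81·0.77 = 0.8137.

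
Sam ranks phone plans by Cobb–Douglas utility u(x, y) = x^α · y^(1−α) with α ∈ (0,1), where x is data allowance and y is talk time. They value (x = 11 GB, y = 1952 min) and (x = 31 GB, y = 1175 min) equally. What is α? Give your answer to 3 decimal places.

Indifference: 11^α · 1952^(1−α) = 31^α · 1175^(1−α).
(11/31)^α = (1175/1952)^(1−α); take logs: α·ln(11/31) = (1−α)·ln(1175/1952), i.e. α·-1.036092 = (1−α)·-0.507586.
So α/(1−α) = (-0.507586)/(-1.036092) = 0.489904, and α = 0.489904/1.489904 ≈ 0.329.

α ≈ 0.329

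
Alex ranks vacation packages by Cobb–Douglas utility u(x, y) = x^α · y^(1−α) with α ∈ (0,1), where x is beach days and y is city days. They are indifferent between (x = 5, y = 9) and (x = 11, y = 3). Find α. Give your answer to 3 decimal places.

Indifference: 5^α · 9^(1−α) = 11^α · 3^(1−α).
Taking logs: α·ln 5 + (1−α)·ln 9 = α·ln 11 + (1−α)·ln 3, i.e. α·-0.788457 = (1−α)·-1.098612.
So α/(1−α) = (-1.098612)/(-0.788457) = 1.393370, and α = 1.393370/2.393370 ≈ 0.582.

α ≈ 0.582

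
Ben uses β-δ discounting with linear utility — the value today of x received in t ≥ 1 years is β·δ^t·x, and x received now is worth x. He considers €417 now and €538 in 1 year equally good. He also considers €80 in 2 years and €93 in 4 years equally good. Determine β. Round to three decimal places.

From the later pair, β·δ^2·80 = β·δ^4·93; dividing through, δ^2 = 80/93 = 0.86022, so δ = 0.92748.
Substituting δ into 417 = β·δ·538: β = 417/(498.983) ≈ 0.836.

β ≈ 0.836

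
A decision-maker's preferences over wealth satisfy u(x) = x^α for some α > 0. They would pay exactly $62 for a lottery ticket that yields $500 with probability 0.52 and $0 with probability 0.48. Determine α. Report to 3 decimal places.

The lottery's expected utility is 0.52·u(500) + 0.48·u(0) = 0.52·500^α (since u(0) = 0 for α > 0).
Setting u(62) equal to that: 62^α = 0.52·500^α ⇒ (62/500)^α = 0.52.
α = ln(0.52) / ln(62/500) = -0.653926/-2.087474 ≈ 0.313.

α ≈ 0.313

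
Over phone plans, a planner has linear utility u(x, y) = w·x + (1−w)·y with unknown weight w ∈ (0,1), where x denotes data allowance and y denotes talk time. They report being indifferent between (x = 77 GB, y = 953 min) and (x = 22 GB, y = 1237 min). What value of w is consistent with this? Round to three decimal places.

w = 0.838

Indifference: w·77 + (1−w)·953 = w·22 + (1−w)·1237.
Collecting terms: w·55 = (1−w)·284.
Hence w = 284/(55+284) = 284/339 = 0.838.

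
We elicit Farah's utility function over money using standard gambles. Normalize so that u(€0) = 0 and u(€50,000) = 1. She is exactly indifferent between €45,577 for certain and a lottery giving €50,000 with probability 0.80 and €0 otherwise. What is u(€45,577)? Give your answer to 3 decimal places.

The indifference gives u(€45,577) = 0.80·u(€50,000) + 0.20·u(€0) = 0.80·1 + 0.20·0 = 0.80.

0.800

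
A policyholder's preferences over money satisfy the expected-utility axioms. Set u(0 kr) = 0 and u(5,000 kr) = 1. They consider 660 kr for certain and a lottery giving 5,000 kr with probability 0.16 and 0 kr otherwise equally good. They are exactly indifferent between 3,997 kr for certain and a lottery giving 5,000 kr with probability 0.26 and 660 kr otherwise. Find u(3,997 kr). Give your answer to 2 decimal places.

The first gamble pins u(660 kr): it must equal 0.16·1 + 0.84·0 = 0.16.
Chaining: u(3,997 kr) = 0.26·1.00 + 0.74·0.16 = 0.3784.

0.38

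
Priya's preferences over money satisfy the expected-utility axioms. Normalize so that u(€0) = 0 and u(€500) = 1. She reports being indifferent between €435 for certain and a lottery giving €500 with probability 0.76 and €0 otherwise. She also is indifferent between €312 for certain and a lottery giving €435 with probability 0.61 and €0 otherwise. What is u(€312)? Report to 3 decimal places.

0.464

First, u(€435) = 0.76·u(€500) + 0.24·u(€0) = 0.76.
Then u(€312) = 0.61·u(€435) + 0.39·u(€0) = 0.61·0.76 + 0.39·0.00 = 0.4636.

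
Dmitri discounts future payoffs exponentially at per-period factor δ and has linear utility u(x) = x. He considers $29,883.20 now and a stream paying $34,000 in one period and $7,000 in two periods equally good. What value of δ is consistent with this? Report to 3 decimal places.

The stream is worth 34000δ + 7000δ² today, so 34000δ + 7000δ² = 29883.20.
Rearranged: 7000δ² + 34000δ − 29883.20 = 0.
By the quadratic formula (taking the positive root), δ = (−34000 + √1992729600.00) / 14000 ≈ 0.760.

δ ≈ 0.760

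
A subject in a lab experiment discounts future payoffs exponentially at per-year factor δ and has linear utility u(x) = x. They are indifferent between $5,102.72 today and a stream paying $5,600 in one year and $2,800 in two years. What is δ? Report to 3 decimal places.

The stream is worth 5600δ + 2800δ² today, so 5600δ + 2800δ² = 5102.72.
So 2800δ² + 5600δ − 5102.72 = 0.
δ = (−5600 + √(5600² + 4·2800·5102.72)) / (2·2800) = (−5600 + √88510464.00) / 5600 ≈ 0.680.

δ ≈ 0.680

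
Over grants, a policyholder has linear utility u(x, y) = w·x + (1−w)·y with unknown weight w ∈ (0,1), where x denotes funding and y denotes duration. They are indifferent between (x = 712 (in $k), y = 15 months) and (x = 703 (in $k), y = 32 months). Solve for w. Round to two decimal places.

Equating utilities: w·712 + (1−w)·15 = w·703 + (1−w)·32.
w·(712−703) = (1−w)·(32−15), i.e. w·9 = (1−w)·17.
So w/(1−w) = 17/9 = 1.8889, giving w = 17/(9+17) = 0.65.

w = 0.65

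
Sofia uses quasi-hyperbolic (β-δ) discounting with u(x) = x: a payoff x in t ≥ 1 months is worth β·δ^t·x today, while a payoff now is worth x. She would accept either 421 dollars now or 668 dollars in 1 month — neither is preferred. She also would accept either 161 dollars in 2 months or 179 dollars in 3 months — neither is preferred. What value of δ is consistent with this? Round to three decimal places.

δ ≈ 0.899

Both payoffs in the second observation are in the future, so β drops out: δ^2·161 = δ^3·179 ⇒ δ = 161/179 = 0.89944.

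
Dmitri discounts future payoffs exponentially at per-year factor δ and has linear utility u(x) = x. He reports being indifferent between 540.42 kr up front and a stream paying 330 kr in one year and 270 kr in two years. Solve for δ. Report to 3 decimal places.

δ ≈ 0.930

Equating present values: 540.42 = 330δ + 270δ².
So 270δ² + 330δ − 540.42 = 0.
δ = (−330 + √(330² + 4·270·540.42)) / (2·270) = (−330 + √692553.60) / 540 ≈ 0.930.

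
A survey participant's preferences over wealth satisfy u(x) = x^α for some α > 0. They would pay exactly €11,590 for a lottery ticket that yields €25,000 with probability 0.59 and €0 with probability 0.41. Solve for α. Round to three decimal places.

α ≈ 0.686

The lottery's expected utility is 0.59·u(25000) + 0.41·u(0) = 0.59·25000^α (since u(0) = 0 for α > 0).
Setting u(11590) equal to that: 11590^α = 0.59·25000^α ⇒ (11590/25000)^α = 0.59.
Taking logs: α·ln(11590/25000) = ln(0.59), so α = -0.527633 / -0.768733 ≈ 0.686.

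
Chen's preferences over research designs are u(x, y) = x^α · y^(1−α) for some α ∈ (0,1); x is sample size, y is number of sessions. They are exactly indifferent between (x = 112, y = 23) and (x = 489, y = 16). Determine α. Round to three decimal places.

α ≈ 0.198

The Cobb–Douglas utilities coincide, so 112^α·23^(1−α) = 489^α·16^(1−α).
Taking logs: α·ln 112 + (1−α)·ln 23 = α·ln 489 + (1−α)·ln 16, i.e. α·-1.473864 = (1−α)·-0.362905.
With A = -1.473864 and B = -0.362905: α·A = (1−α)·B, so α = B/(A+B) = -0.362905/-1.836769 ≈ 0.198.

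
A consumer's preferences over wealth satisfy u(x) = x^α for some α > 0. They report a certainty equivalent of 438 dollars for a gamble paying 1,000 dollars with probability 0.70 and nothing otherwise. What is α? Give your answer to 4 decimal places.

Since u(0) = 0, the lottery's EU is 0.70·1000^α.
Setting u(438) equal to that: 438^α = 0.70·1000^α ⇒ (438/1000)^α = 0.70.
α = ln(0.70) / ln(438/1000) = -0.3566749/-0.8255364 ≈ 0.4321.

α ≈ 0.4321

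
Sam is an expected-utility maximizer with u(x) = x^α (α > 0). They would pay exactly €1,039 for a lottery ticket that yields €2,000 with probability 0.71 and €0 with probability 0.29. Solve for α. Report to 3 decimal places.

α ≈ 0.523

EU(lottery) = 0.71·2000^α + 0.29·0 = 0.71·2000^α.
Equating: 1039^α = 0.71·2000^α, i.e. 0.5195^α = 0.71.
Taking logs: α·ln(1039/2000) = ln(0.71), so α = -0.342490 / -0.654888 ≈ 0.523.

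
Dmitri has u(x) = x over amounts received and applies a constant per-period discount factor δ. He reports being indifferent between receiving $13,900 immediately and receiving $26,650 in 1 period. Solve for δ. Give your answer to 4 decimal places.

δ ≈ 0.5216

Equating discounted utilities: u(13900) = δ·u(26650) ⇒ δ = u(13900)/u(26650).
With u(x) = x: δ = 13900/26650 = 0.52158.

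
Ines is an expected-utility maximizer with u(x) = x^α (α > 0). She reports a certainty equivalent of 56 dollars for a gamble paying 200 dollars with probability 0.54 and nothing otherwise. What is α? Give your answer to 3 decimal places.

Since u(0) = 0, the lottery's EU is 0.54·200^α.
Setting u(56) equal to that: 56^α = 0.54·200^α ⇒ (56/200)^α = 0.54.
Taking logs: α·ln(56/200) = ln(0.54), so α = -0.616186 / -1.272966 ≈ 0.484.

α ≈ 0.484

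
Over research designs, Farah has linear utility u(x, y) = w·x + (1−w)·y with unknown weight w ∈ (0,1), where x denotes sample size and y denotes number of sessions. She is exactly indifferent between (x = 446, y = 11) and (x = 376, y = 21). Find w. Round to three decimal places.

w = 0.125

Equating utilities: w·446 + (1−w)·11 = w·376 + (1−w)·21.
Rearranging, 70·w − 10·(1−w) = 0.
Hence w = 10/(70+10) = 10/80 = 0.125.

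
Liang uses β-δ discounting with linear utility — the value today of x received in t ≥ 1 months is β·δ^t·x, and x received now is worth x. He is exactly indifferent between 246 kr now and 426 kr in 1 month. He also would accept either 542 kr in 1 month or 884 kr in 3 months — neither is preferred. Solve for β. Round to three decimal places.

From the later pair, β·δ^1·542 = β·δ^3·884; dividing through, δ^2 = 542/884 = 0.61312, so δ = 0.78302.
The first indifference: 246 = β·δ·426, so β = 246/(δ·426) = 246/(0.78302·426) ≈ 0.737.

β ≈ 0.737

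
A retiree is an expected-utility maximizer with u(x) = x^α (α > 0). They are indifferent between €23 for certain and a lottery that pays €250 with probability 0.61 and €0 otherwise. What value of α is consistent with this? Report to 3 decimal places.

EU(lottery) = 0.61·250^α + 0.39·0 = 0.61·250^α.
Setting u(23) equal to that: 23^α = 0.61·250^α ⇒ (23/250)^α = 0.61.
α = ln(0.61) / ln(23/250) = -0.494296/-2.385967 ≈ 0.207.

α ≈ 0.207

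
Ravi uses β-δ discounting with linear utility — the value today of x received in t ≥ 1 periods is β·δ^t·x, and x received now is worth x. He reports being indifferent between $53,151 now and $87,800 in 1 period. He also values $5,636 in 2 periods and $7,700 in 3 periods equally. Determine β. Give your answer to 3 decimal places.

The second indifference involves only future payoffs, so β cancels: β·δ^2·5636 = β·δ^3·7700, giving δ = 5636/7700 = 0.73195.
Substituting δ into 53151 = β·δ·87800: β = 53151/(64265.039) ≈ 0.827.

β ≈ 0.827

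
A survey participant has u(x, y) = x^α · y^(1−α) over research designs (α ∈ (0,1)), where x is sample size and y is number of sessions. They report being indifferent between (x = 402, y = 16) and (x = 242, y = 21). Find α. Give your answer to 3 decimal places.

The Cobb–Douglas utilities coincide, so 402^α·16^(1−α) = 242^α·21^(1−α).
(402/242)^α = (21/16)^(1−α); take logs: α·ln(402/242) = (1−α)·ln(21/16), i.e. α·0.507514 = (1−α)·0.271934.
With A = 0.507514 and B = 0.271934: α·A = (1−α)·B, so α = B/(A+B) = 0.271934/0.779448 ≈ 0.349.

α ≈ 0.349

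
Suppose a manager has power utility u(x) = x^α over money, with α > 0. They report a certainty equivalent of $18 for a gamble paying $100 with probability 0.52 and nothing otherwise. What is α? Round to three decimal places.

The lottery's expected utility is 0.52·u(100) + 0.48·u(0) = 0.52·100^α (since u(0) = 0 for α > 0).
Indifference: 18^α = 0.52·100^α, so (18/100)^α = 0.52.
α = ln(0.52) / ln(18/100) = -0.653926/-1.714798 ≈ 0.381.

α ≈ 0.381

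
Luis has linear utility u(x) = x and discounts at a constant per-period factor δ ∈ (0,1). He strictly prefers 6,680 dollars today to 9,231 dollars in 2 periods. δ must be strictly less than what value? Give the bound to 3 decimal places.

The preference means 6680 > δ^2·9231.
Hence δ^2 < 6680/9231 = 0.72365, and x ↦ x^(1/2) is increasing on (0,∞).
δ < (6680/9231)^(1/2) ≈ 0.851.

δ < 0.851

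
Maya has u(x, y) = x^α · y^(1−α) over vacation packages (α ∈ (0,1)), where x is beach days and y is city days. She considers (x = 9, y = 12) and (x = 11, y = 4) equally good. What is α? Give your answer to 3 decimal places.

Set the two utilities equal: 9^α·12^(1−α) = 11^α·4^(1−α).
Rearrange to (9/11)^α = (4/12)^(1−α) and take logs: α·-0.200671 = (1−α)·-1.098612.
Thus α·(-1.299283) = -1.098612, so α = -1.098612/-1.299283 ≈ 0.846.

α ≈ 0.846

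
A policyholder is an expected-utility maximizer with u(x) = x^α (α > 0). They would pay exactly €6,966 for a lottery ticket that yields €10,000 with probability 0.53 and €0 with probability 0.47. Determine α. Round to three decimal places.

α ≈ 1.756

EU(lottery) = 0.53·10000^α + 0.47·0 = 0.53·10000^α.
Indifference: 6966^α = 0.53·10000^α, so (6966/10000)^α = 0.53.
Taking logs: α·ln(6966/10000) = ln(0.53), so α = -0.634878 / -0.361544 ≈ 1.756.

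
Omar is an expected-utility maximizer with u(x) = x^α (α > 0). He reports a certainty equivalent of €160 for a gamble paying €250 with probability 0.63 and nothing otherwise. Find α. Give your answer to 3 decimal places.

α ≈ 1.035

The lottery's expected utility is 0.63·u(250) + 0.37·u(0) = 0.63·250^α (since u(0) = 0 for α > 0).
Equating: 160^α = 0.63·250^α, i.e. 0.6400^α = 0.63.
Take logs: α = ln 0.63 / ln(160/250) ≈ 1.03529.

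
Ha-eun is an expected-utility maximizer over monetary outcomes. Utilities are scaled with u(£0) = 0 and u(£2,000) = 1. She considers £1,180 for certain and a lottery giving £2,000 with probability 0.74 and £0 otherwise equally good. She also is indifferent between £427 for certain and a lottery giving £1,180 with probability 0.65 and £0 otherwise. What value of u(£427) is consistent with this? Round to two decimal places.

The first gamble pins u(£1,180): it must equal 0.74·1 + 0.26·0 = 0.74.
Then u(£427) = 0.65·u(£1,180) + 0.35·u(£0) = 0.65·0.74 + 0.35·0.00 = 0.4810.

0.48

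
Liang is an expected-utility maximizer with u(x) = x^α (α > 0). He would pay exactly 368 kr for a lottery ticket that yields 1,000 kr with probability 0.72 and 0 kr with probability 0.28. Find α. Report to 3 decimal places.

α ≈ 0.329

EU(lottery) = 0.72·1000^α + 0.28·0 = 0.72·1000^α.
Indifference: 368^α = 0.72·1000^α, so (368/1000)^α = 0.72.
α = ln(0.72) / ln(368/1000) = -0.328504/-0.999672 ≈ 0.329.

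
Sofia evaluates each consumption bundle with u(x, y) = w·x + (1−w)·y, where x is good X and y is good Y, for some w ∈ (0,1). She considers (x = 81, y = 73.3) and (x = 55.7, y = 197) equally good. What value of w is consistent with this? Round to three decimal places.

w = 0.830

u(81,73.3) = u(55.7,197) means w·81 + (1−w)·73.3 = w·55.7 + (1−w)·197.
Rearranging, 25.3·w − 123.7·(1−w) = 0.
Hence w = 123.7/(25.3+123.7) = 123.7/149 = 0.830.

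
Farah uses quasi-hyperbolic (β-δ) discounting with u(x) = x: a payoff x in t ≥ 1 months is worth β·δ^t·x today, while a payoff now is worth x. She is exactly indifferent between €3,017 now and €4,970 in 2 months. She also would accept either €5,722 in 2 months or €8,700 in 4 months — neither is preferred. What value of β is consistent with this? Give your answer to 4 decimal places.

The second indifference involves only future payoffs, so β cancels: β·δ^2·5722 = β·δ^4·8700, giving δ^2 = 5722/8700 = 0.65770, so δ = 0.81099.
The first indifference: 3017 = β·δ^2·4970, so β = 3017/(δ^2·4970) = 3017/(0.65770·4970) ≈ 0.9230.

β ≈ 0.9230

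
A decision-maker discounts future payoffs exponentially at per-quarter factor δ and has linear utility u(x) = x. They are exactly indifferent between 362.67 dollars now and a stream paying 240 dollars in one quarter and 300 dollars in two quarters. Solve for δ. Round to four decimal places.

Present value of the stream is 240·δ + 300·δ². Indifference gives 240δ + 300δ² = 362.67.
Rearranged: 300δ² + 240δ − 362.67 = 0.
By the quadratic formula (taking the positive root), δ = (−240 + √492804.00) / 600 ≈ 0.7700.

δ ≈ 0.7700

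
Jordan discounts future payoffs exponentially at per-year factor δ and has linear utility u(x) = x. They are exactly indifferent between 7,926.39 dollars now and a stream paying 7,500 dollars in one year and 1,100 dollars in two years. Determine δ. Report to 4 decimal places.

The stream is worth 7500δ + 1100δ² today, so 7500δ + 1100δ² = 7926.39.
So 1100δ² + 7500δ − 7926.39 = 0.
δ = (−7500 + √(7500² + 4·1100·7926.39)) / (2·1100) = (−7500 + √91126116.00) / 2200 ≈ 0.9300.

δ ≈ 0.9300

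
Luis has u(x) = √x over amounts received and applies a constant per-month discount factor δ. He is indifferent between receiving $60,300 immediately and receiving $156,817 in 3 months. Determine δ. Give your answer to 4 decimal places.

δ ≈ 0.8527

Equating discounted utilities: u(60300) = δ^3·u(156817) ⇒ δ^3 = u(60300)/u(156817).
Since u(x) = √x, δ^3 = √(60300/156817) = 0.62010.
Hence δ = (0.62010)^(1/3) = 0.852748.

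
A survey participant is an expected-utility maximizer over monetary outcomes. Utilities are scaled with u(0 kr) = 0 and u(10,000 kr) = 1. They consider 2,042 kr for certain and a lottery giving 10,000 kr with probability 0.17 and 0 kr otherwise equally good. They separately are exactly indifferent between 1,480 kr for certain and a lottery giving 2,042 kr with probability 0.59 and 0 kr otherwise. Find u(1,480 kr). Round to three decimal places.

0.100

From the first indifference, u(2,042 kr) = 0.17·u(10,000 kr) + 0.83·u(0 kr) = 0.17·1 + 0.83·0 = 0.17.
Then u(1,480 kr) = 0.59·u(2,042 kr) + 0.41·u(0 kr) = 0.59·0.17 + 0.41·0.00 = 0.1003.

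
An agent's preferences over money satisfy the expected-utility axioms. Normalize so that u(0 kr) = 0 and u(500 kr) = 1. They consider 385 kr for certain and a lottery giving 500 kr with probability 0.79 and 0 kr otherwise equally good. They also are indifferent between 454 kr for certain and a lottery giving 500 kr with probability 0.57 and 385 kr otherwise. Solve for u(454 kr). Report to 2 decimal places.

From the first indifference, u(385 kr) = 0.79·u(500 kr) + 0.21·u(0 kr) = 0.79·1 + 0.21·0 = 0.79.
Then u(454 kr) = 0.57·u(500 kr) + 0.43·u(385 kr) = 0.57·1.00 + 0.43·0.79 = 0.9097.

0.91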